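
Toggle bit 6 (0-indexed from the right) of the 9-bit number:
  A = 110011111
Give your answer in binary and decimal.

Mask = 1 << 6 = 001000000
Bit 6 of A is 0; XOR with the mask flips it to 1.
  110011111
^ 001000000
-----------
  111011111

Answer: 111011111 (479)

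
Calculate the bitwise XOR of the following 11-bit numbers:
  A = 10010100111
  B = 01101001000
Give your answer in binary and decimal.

Apply ^ to each column (1 where bits differ):
  10010100111
^ 01101001000
-------------
  11111101111

Answer: 11111101111 (2031)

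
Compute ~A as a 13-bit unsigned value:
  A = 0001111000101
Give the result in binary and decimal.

Flip each bit (0->1, 1->0):
  0001111000101
  1110000111010

Answer: 1110000111010 (7226)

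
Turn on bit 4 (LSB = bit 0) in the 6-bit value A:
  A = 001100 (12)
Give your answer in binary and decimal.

Mask = 1 << 4 = 010000
Bit 4 of A is 0, so OR-ing with the mask flips it to 1.
  001100
| 010000
--------
  011100

Answer: 011100 (28)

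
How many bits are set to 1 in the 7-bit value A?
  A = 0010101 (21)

0010101
1-bits at positions (from bit 0 = LSB): 0, 2, 4
Count = 3

Answer: 3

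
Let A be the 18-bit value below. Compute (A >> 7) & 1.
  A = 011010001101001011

Bit 7 is the 8th from the right.
  011010001101001011
            ^
That bit is 0.

Answer: 0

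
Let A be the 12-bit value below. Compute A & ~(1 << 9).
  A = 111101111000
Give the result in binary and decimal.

Mask = ~(1 << 9) = 110111111111
Bit 9 of A is 1, so AND-ing with the mask clears it to 0.
  111101111000
& 110111111111
--------------
  110101111000

Answer: 110101111000 (3448)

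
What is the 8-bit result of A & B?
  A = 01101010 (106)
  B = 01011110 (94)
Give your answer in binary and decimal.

Apply & to each column (1 only where both bits are 1):
  01101010
& 01011110
----------
  01001010

Answer: 01001010 (74)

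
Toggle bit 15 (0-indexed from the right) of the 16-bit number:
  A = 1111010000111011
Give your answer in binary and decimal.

Mask = 1 << 15 = 1000000000000000
Bit 15 of A is 1; XOR with the mask flips it to 0.
  1111010000111011
^ 1000000000000000
------------------
  0111010000111011

Answer: 0111010000111011 (29755)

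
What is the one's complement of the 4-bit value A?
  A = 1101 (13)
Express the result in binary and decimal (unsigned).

Flip each bit (0->1, 1->0):
  1101
  0010

Answer: 0010 (2)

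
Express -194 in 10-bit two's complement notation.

1. Binary of +194:  0011000010
2. Invert bits:     1100111101
3. Add 1:           1100111110

Answer: 1100111110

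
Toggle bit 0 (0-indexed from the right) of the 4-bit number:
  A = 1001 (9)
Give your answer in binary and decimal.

Mask = 1 << 0 = 0001
Bit 0 of A is 1; XOR with the mask flips it to 0.
  1001
^ 0001
------
  1000

Answer: 1000 (8)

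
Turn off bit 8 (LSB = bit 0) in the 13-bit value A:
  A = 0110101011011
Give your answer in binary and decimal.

Mask = ~(1 << 8) = 1111011111111
Bit 8 of A is 1, so AND-ing with the mask clears it to 0.
  0110101011011
& 1111011111111
---------------
  0110001011011

Answer: 0110001011011 (3163)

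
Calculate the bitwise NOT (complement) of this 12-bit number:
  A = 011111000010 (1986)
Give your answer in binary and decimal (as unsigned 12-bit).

Flip each bit (0->1, 1->0):
  011111000010
  100000111101

Answer: 100000111101 (2109)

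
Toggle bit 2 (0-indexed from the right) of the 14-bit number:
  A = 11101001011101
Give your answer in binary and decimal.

Mask = 1 << 2 = 00000000000100
Bit 2 of A is 1; XOR with the mask flips it to 0.
  11101001011101
^ 00000000000100
----------------
  11101001011001

Answer: 11101001011001 (14937)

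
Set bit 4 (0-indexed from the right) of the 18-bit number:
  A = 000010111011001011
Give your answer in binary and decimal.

Mask = 1 << 4 = 000000000000010000
Bit 4 of A is 0, so OR-ing with the mask flips it to 1.
  000010111011001011
| 000000000000010000
--------------------
  000010111011011011

Answer: 000010111011011011 (11995)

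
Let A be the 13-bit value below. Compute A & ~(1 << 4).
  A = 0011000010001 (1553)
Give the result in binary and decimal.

Mask = ~(1 << 4) = 1111111101111
Bit 4 of A is 1, so AND-ing with the mask clears it to 0.
  0011000010001
& 1111111101111
---------------
  0011000000001

Answer: 0011000000001 (1537)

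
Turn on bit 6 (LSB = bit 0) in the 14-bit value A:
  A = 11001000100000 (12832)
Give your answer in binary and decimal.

Mask = 1 << 6 = 00000001000000
Bit 6 of A is 0, so OR-ing with the mask flips it to 1.
  11001000100000
| 00000001000000
----------------
  11001001100000

Answer: 11001001100000 (12896)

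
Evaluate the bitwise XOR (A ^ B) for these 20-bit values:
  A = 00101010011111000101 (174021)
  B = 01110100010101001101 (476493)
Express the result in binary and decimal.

Apply ^ to each column (1 where bits differ):
  00101010011111000101
^ 01110100010101001101
----------------------
  01011110001010001000

Answer: 01011110001010001000 (385672)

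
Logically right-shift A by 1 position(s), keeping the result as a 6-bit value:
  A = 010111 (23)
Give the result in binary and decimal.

Logical shift right by 1: drop the bottom 1 bit(s), prepend 1 zero(s) on the left.
  010111  ->  keep [01011], discard [1], prepend 0
= 001011

Answer: 001011 (11)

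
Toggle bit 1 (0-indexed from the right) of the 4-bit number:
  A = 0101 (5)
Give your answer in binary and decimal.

Mask = 1 << 1 = 0010
Bit 1 of A is 0; XOR with the mask flips it to 1.
  0101
^ 0010
------
  0111

Answer: 0111 (7)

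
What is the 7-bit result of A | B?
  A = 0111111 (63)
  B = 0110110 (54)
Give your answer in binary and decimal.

Apply | to each column (1 where either bit is 1):
  0111111
| 0110110
---------
  0111111

Answer: 0111111 (63)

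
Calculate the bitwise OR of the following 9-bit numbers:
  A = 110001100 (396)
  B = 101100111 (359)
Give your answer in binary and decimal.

Apply | to each column (1 where either bit is 1):
  110001100
| 101100111
-----------
  111101111

Answer: 111101111 (495)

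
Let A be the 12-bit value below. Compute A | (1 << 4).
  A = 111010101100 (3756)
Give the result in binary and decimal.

Mask = 1 << 4 = 000000010000
Bit 4 of A is 0, so OR-ing with the mask flips it to 1.
  111010101100
| 000000010000
--------------
  111010111100

Answer: 111010111100 (3772)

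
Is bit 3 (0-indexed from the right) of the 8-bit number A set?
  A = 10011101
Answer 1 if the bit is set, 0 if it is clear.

Bit 3 is the 4th from the right.
  10011101
      ^
That bit is 1.

Answer: 1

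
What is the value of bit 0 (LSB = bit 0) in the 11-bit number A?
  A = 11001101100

Bit 0 is the 1st from the right.
  11001101100
            ^
That bit is 0.

Answer: 0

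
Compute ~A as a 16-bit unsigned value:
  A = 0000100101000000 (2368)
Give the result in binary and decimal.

Flip each bit (0->1, 1->0):
  0000100101000000
  1111011010111111

Answer: 1111011010111111 (63167)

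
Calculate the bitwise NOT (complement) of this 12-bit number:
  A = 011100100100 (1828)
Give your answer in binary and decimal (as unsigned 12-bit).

Flip each bit (0->1, 1->0):
  011100100100
  100011011011

Answer: 100011011011 (2267)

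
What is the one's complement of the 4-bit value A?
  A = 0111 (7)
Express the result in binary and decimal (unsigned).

Flip each bit (0->1, 1->0):
  0111
  1000

Answer: 1000 (8)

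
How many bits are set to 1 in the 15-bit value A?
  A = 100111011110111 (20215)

100111011110111
1-bits at positions (from bit 0 = LSB): 0, 1, 2, 4, 5, 6, 7, 9, 10, 11, 14
Count = 11

Answer: 11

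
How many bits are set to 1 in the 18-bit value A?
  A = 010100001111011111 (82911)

010100001111011111
1-bits at positions (from bit 0 = LSB): 0, 1, 2, 3, 4, 6, 7, 8, 9, 14, 16
Count = 11

Answer: 11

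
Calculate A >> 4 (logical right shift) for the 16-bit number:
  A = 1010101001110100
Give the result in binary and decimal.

Logical shift right by 4: drop the bottom 4 bit(s), prepend 4 zero(s) on the left.
  1010101001110100  ->  keep [101010100111], discard [0100], prepend 0000
= 0000101010100111

Answer: 0000101010100111 (2727)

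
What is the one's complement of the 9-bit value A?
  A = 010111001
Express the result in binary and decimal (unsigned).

Flip each bit (0->1, 1->0):
  010111001
  101000110

Answer: 101000110 (326)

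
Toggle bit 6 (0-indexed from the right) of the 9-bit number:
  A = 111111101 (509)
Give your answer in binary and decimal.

Mask = 1 << 6 = 001000000
Bit 6 of A is 1; XOR with the mask flips it to 0.
  111111101
^ 001000000
-----------
  110111101

Answer: 110111101 (445)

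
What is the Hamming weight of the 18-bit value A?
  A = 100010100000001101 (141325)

100010100000001101
1-bits at positions (from bit 0 = LSB): 0, 2, 3, 11, 13, 17
Count = 6

Answer: 6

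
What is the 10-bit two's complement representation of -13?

1. Binary of +13:  0000001101
2. Invert bits:     1111110010
3. Add 1:           1111110011

Answer: 1111110011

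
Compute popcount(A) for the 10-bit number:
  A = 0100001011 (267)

0100001011
1-bits at positions (from bit 0 = LSB): 0, 1, 3, 8
Count = 4

Answer: 4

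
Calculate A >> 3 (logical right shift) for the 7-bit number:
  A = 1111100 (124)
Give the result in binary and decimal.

Logical shift right by 3: drop the bottom 3 bit(s), prepend 3 zero(s) on the left.
  1111100  ->  keep [1111], discard [100], prepend 000
= 0001111

Answer: 0001111 (15)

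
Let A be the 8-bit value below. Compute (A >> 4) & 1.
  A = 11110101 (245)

Bit 4 is the 5th from the right.
  11110101
     ^
That bit is 1.

Answer: 1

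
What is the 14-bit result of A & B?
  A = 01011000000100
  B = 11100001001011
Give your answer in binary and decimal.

Apply & to each column (1 only where both bits are 1):
  01011000000100
& 11100001001011
----------------
  01000000000000

Answer: 01000000000000 (4096)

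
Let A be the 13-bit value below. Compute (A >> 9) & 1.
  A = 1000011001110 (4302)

Bit 9 is the 10th from the right.
  1000011001110
     ^
That bit is 0.

Answer: 0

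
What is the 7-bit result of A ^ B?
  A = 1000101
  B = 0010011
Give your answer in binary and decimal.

Apply ^ to each column (1 where bits differ):
  1000101
^ 0010011
---------
  1010110

Answer: 1010110 (86)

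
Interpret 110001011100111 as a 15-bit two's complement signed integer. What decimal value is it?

MSB is 1, so the value is negative. Find the magnitude:
1. Invert bits:  001110100011000
2. Add 1:        001110100011001  = 7449
3. Apply sign:   -7449

Answer: -7449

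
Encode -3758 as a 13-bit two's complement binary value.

1. Binary of +3758:  0111010101110
2. Invert bits:     1000101010001
3. Add 1:           1000101010010

Answer: 1000101010010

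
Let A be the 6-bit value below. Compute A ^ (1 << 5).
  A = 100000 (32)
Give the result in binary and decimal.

Mask = 1 << 5 = 100000
Bit 5 of A is 1; XOR with the mask flips it to 0.
  100000
^ 100000
--------
  000000

Answer: 000000 (0)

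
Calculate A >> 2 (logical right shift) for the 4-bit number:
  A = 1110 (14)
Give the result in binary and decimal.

Logical shift right by 2: drop the bottom 2 bit(s), prepend 2 zero(s) on the left.
  1110  ->  keep [11], discard [10], prepend 00
= 0011

Answer: 0011 (3)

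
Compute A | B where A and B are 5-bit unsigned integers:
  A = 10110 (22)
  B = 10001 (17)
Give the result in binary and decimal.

Apply | to each column (1 where either bit is 1):
  10110
| 10001
-------
  10111

Answer: 10111 (23)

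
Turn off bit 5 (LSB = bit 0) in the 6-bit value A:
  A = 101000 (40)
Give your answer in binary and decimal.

Mask = ~(1 << 5) = 011111
Bit 5 of A is 1, so AND-ing with the mask clears it to 0.
  101000
& 011111
--------
  001000

Answer: 001000 (8)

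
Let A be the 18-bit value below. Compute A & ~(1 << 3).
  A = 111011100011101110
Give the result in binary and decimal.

Mask = ~(1 << 3) = 111111111111110111
Bit 3 of A is 1, so AND-ing with the mask clears it to 0.
  111011100011101110
& 111111111111110111
--------------------
  111011100011100110

Answer: 111011100011100110 (243942)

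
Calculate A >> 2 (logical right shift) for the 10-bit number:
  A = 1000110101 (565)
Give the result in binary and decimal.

Logical shift right by 2: drop the bottom 2 bit(s), prepend 2 zero(s) on the left.
  1000110101  ->  keep [10001101], discard [01], prepend 00
= 0010001101

Answer: 0010001101 (141)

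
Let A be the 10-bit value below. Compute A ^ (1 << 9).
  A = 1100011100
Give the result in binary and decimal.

Mask = 1 << 9 = 1000000000
Bit 9 of A is 1; XOR with the mask flips it to 0.
  1100011100
^ 1000000000
------------
  0100011100

Answer: 0100011100 (284)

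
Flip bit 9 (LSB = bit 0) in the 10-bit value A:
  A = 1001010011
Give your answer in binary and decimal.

Mask = 1 << 9 = 1000000000
Bit 9 of A is 1; XOR with the mask flips it to 0.
  1001010011
^ 1000000000
------------
  0001010011

Answer: 0001010011 (83)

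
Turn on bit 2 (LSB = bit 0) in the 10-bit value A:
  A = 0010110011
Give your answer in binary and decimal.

Mask = 1 << 2 = 0000000100
Bit 2 of A is 0, so OR-ing with the mask flips it to 1.
  0010110011
| 0000000100
------------
  0010110111

Answer: 0010110111 (183)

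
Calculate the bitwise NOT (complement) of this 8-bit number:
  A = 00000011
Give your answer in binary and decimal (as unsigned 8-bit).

Flip each bit (0->1, 1->0):
  00000011
  11111100

Answer: 11111100 (252)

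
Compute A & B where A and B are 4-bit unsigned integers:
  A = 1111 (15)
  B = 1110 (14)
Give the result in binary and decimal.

Apply & to each column (1 only where both bits are 1):
  1111
& 1110
------
  1110

Answer: 1110 (14)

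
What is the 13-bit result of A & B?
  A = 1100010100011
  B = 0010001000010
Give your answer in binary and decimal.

Apply & to each column (1 only where both bits are 1):
  1100010100011
& 0010001000010
---------------
  0000000000010

Answer: 0000000000010 (2)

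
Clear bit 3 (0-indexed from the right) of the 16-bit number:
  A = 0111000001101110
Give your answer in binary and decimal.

Mask = ~(1 << 3) = 1111111111110111
Bit 3 of A is 1, so AND-ing with the mask clears it to 0.
  0111000001101110
& 1111111111110111
------------------
  0111000001100110

Answer: 0111000001100110 (28774)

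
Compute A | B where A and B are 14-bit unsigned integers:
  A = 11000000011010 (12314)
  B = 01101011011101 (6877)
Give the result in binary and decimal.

Apply | to each column (1 where either bit is 1):
  11000000011010
| 01101011011101
----------------
  11101011011111

Answer: 11101011011111 (15071)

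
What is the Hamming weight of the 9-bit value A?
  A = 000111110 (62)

000111110
1-bits at positions (from bit 0 = LSB): 1, 2, 3, 4, 5
Count = 5

Answer: 5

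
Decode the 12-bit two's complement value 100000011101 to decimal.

MSB is 1, so the value is negative. Find the magnitude:
1. Invert bits:  011111100010
2. Add 1:        011111100011  = 2019
3. Apply sign:   -2019

Answer: -2019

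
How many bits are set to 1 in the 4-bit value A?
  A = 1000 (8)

1000
1-bits at positions (from bit 0 = LSB): 3
Count = 1

Answer: 1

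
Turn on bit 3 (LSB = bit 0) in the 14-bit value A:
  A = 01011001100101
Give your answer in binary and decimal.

Mask = 1 << 3 = 00000000001000
Bit 3 of A is 0, so OR-ing with the mask flips it to 1.
  01011001100101
| 00000000001000
----------------
  01011001101101

Answer: 01011001101101 (5741)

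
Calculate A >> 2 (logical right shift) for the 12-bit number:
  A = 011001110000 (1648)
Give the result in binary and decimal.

Logical shift right by 2: drop the bottom 2 bit(s), prepend 2 zero(s) on the left.
  011001110000  ->  keep [0110011100], discard [00], prepend 00
= 000110011100

Answer: 000110011100 (412)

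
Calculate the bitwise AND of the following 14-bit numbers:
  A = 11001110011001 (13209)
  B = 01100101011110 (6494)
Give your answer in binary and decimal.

Apply & to each column (1 only where both bits are 1):
  11001110011001
& 01100101011110
----------------
  01000100011000

Answer: 01000100011000 (4376)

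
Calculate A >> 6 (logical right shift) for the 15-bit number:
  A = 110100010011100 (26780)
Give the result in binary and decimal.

Logical shift right by 6: drop the bottom 6 bit(s), prepend 6 zero(s) on the left.
  110100010011100  ->  keep [110100010], discard [011100], prepend 000000
= 000000110100010

Answer: 000000110100010 (418)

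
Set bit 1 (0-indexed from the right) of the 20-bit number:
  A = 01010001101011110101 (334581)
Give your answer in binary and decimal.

Mask = 1 << 1 = 00000000000000000010
Bit 1 of A is 0, so OR-ing with the mask flips it to 1.
  01010001101011110101
| 00000000000000000010
----------------------
  01010001101011110111

Answer: 01010001101011110111 (334583)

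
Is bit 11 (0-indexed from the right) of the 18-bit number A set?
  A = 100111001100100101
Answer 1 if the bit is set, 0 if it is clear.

Bit 11 is the 12th from the right.
  100111001100100101
        ^
That bit is 0.

Answer: 0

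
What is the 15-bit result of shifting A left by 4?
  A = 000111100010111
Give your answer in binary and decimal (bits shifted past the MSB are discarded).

Shift left by 4: drop the top 4 bit(s), append 4 zero(s) on the right.
  000111100010111  ->  discard [0001], keep [11100010111], append 0000
= 111000101110000

Answer: 111000101110000 (29040)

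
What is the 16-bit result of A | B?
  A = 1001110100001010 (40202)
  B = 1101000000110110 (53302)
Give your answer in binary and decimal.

Apply | to each column (1 where either bit is 1):
  1001110100001010
| 1101000000110110
------------------
  1101110100111110

Answer: 1101110100111110 (56638)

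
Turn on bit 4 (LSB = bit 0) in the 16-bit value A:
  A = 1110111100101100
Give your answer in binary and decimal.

Mask = 1 << 4 = 0000000000010000
Bit 4 of A is 0, so OR-ing with the mask flips it to 1.
  1110111100101100
| 0000000000010000
------------------
  1110111100111100

Answer: 1110111100111100 (61244)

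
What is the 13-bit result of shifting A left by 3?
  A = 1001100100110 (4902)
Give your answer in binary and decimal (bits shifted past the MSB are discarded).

Shift left by 3: drop the top 3 bit(s), append 3 zero(s) on the right.
  1001100100110  ->  discard [100], keep [1100100110], append 000
= 1100100110000

Answer: 1100100110000 (6448)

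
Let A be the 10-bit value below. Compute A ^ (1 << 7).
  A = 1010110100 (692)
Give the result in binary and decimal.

Mask = 1 << 7 = 0010000000
Bit 7 of A is 1; XOR with the mask flips it to 0.
  1010110100
^ 0010000000
------------
  1000110100

Answer: 1000110100 (564)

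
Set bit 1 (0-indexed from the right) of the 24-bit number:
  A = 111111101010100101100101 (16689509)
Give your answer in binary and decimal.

Mask = 1 << 1 = 000000000000000000000010
Bit 1 of A is 0, so OR-ing with the mask flips it to 1.
  111111101010100101100101
| 000000000000000000000010
--------------------------
  111111101010100101100111

Answer: 111111101010100101100111 (16689511)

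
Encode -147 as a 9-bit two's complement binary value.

1. Binary of +147:  010010011
2. Invert bits:     101101100
3. Add 1:           101101101

Answer: 101101101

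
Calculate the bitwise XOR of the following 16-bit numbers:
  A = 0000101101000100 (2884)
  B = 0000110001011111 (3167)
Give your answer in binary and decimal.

Apply ^ to each column (1 where bits differ):
  0000101101000100
^ 0000110001011111
------------------
  0000011100011011

Answer: 0000011100011011 (1819)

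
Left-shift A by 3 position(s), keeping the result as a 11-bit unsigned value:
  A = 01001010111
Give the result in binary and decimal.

Shift left by 3: drop the top 3 bit(s), append 3 zero(s) on the right.
  01001010111  ->  discard [010], keep [01010111], append 000
= 01010111000

Answer: 01010111000 (696)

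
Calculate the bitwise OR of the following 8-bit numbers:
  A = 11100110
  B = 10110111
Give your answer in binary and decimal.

Apply | to each column (1 where either bit is 1):
  11100110
| 10110111
----------
  11110111

Answer: 11110111 (247)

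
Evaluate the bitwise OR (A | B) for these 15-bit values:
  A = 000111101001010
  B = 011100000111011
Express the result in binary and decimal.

Apply | to each column (1 where either bit is 1):
  000111101001010
| 011100000111011
-----------------
  011111101111011

Answer: 011111101111011 (16251)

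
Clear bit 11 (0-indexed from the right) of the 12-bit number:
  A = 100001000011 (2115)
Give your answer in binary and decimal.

Mask = ~(1 << 11) = 011111111111
Bit 11 of A is 1, so AND-ing with the mask clears it to 0.
  100001000011
& 011111111111
--------------
  000001000011

Answer: 000001000011 (67)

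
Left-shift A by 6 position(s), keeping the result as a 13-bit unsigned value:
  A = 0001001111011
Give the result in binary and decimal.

Shift left by 6: drop the top 6 bit(s), append 6 zero(s) on the right.
  0001001111011  ->  discard [000100], keep [1111011], append 000000
= 1111011000000

Answer: 1111011000000 (7872)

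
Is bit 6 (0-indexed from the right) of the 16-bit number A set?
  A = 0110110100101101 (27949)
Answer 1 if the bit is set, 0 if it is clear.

Bit 6 is the 7th from the right.
  0110110100101101
           ^
That bit is 0.

Answer: 0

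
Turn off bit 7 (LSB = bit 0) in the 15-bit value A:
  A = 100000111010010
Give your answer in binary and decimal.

Mask = ~(1 << 7) = 111111101111111
Bit 7 of A is 1, so AND-ing with the mask clears it to 0.
  100000111010010
& 111111101111111
-----------------
  100000101010010

Answer: 100000101010010 (16722)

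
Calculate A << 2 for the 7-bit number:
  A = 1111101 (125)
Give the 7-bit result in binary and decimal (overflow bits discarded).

Shift left by 2: drop the top 2 bit(s), append 2 zero(s) on the right.
  1111101  ->  discard [11], keep [11101], append 00
= 1110100

Answer: 1110100 (116)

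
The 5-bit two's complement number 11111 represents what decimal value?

MSB is 1, so the value is negative. Find the magnitude:
1. Invert bits:  00000
2. Add 1:        00001  = 1
3. Apply sign:   -1

Answer: -1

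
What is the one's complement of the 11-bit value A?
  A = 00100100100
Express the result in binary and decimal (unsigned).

Flip each bit (0->1, 1->0):
  00100100100
  11011011011

Answer: 11011011011 (1755)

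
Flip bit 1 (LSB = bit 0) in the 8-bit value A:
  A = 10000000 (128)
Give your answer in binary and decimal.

Mask = 1 << 1 = 00000010
Bit 1 of A is 0; XOR with the mask flips it to 1.
  10000000
^ 00000010
----------
  10000010

Answer: 10000010 (130)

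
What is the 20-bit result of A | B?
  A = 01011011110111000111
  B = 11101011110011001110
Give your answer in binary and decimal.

Apply | to each column (1 where either bit is 1):
  01011011110111000111
| 11101011110011001110
----------------------
  11111011110111001111

Answer: 11111011110111001111 (1031631)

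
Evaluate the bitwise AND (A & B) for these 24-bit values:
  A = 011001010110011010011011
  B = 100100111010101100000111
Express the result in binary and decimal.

Apply & to each column (1 only where both bits are 1):
  011001010110011010011011
& 100100111010101100000111
--------------------------
  000000010010001000000011

Answer: 000000010010001000000011 (74243)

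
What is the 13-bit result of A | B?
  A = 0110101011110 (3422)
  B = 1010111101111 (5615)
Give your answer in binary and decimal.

Apply | to each column (1 where either bit is 1):
  0110101011110
| 1010111101111
---------------
  1110111111111

Answer: 1110111111111 (7679)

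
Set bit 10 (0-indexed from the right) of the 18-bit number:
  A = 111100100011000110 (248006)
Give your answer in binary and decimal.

Mask = 1 << 10 = 000000010000000000
Bit 10 of A is 0, so OR-ing with the mask flips it to 1.
  111100100011000110
| 000000010000000000
--------------------
  111100110011000110

Answer: 111100110011000110 (249030)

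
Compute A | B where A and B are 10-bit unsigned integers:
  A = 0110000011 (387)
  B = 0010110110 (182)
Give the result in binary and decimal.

Apply | to each column (1 where either bit is 1):
  0110000011
| 0010110110
------------
  0110110111

Answer: 0110110111 (439)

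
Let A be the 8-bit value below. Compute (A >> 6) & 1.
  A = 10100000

Bit 6 is the 7th from the right.
  10100000
   ^
That bit is 0.

Answer: 0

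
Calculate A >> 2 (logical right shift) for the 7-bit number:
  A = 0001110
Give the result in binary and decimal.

Logical shift right by 2: drop the bottom 2 bit(s), prepend 2 zero(s) on the left.
  0001110  ->  keep [00011], discard [10], prepend 00
= 0000011

Answer: 0000011 (3)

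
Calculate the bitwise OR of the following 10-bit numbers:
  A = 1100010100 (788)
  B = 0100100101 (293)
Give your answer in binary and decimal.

Apply | to each column (1 where either bit is 1):
  1100010100
| 0100100101
------------
  1100110101

Answer: 1100110101 (821)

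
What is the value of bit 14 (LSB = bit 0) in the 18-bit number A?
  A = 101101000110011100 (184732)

Bit 14 is the 15th from the right.
  101101000110011100
     ^
That bit is 1.

Answer: 1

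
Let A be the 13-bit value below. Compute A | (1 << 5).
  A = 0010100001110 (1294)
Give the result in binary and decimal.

Mask = 1 << 5 = 0000000100000
Bit 5 of A is 0, so OR-ing with the mask flips it to 1.
  0010100001110
| 0000000100000
---------------
  0010100101110

Answer: 0010100101110 (1326)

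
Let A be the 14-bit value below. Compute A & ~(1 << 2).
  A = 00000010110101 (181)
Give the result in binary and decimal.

Mask = ~(1 << 2) = 11111111111011
Bit 2 of A is 1, so AND-ing with the mask clears it to 0.
  00000010110101
& 11111111111011
----------------
  00000010110001

Answer: 00000010110001 (177)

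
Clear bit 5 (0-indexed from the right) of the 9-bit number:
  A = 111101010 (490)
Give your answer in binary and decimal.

Mask = ~(1 << 5) = 111011111
Bit 5 of A is 1, so AND-ing with the mask clears it to 0.
  111101010
& 111011111
-----------
  111001010

Answer: 111001010 (458)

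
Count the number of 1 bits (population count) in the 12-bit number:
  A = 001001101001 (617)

001001101001
1-bits at positions (from bit 0 = LSB): 0, 3, 5, 6, 9
Count = 5

Answer: 5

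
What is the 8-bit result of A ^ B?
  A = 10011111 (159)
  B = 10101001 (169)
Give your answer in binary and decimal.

Apply ^ to each column (1 where bits differ):
  10011111
^ 10101001
----------
  00110110

Answer: 00110110 (54)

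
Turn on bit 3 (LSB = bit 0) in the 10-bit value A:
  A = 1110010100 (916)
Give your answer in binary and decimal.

Mask = 1 << 3 = 0000001000
Bit 3 of A is 0, so OR-ing with the mask flips it to 1.
  1110010100
| 0000001000
------------
  1110011100

Answer: 1110011100 (924)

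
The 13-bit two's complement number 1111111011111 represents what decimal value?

MSB is 1, so the value is negative. Find the magnitude:
1. Invert bits:  0000000100000
2. Add 1:        0000000100001  = 33
3. Apply sign:   -33

Answer: -33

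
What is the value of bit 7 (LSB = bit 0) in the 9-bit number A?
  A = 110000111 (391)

Bit 7 is the 8th from the right.
  110000111
   ^
That bit is 1.

Answer: 1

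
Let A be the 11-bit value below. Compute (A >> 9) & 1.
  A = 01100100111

Bit 9 is the 10th from the right.
  01100100111
   ^
That bit is 1.

Answer: 1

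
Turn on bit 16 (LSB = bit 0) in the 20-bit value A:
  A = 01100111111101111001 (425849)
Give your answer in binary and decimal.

Mask = 1 << 16 = 00010000000000000000
Bit 16 of A is 0, so OR-ing with the mask flips it to 1.
  01100111111101111001
| 00010000000000000000
----------------------
  01110111111101111001

Answer: 01110111111101111001 (491385)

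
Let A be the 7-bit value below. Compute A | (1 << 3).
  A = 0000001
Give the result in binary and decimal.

Mask = 1 << 3 = 0001000
Bit 3 of A is 0, so OR-ing with the mask flips it to 1.
  0000001
| 0001000
---------
  0001001

Answer: 0001001 (9)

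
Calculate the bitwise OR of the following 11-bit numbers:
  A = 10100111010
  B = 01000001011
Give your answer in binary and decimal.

Apply | to each column (1 where either bit is 1):
  10100111010
| 01000001011
-------------
  11100111011

Answer: 11100111011 (1851)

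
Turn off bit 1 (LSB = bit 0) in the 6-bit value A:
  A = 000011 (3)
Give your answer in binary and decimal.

Mask = ~(1 << 1) = 111101
Bit 1 of A is 1, so AND-ing with the mask clears it to 0.
  000011
& 111101
--------
  000001

Answer: 000001 (1)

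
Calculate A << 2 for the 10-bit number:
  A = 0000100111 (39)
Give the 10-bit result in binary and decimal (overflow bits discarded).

Shift left by 2: drop the top 2 bit(s), append 2 zero(s) on the right.
  0000100111  ->  discard [00], keep [00100111], append 00
= 0010011100

Answer: 0010011100 (156)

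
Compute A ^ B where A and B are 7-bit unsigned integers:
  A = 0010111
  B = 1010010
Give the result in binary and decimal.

Apply ^ to each column (1 where bits differ):
  0010111
^ 1010010
---------
  1000101

Answer: 1000101 (69)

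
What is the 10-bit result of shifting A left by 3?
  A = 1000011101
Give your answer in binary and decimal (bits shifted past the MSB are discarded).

Shift left by 3: drop the top 3 bit(s), append 3 zero(s) on the right.
  1000011101  ->  discard [100], keep [0011101], append 000
= 0011101000

Answer: 0011101000 (232)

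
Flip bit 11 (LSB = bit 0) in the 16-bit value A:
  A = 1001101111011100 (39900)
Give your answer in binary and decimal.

Mask = 1 << 11 = 0000100000000000
Bit 11 of A is 1; XOR with the mask flips it to 0.
  1001101111011100
^ 0000100000000000
------------------
  1001001111011100

Answer: 1001001111011100 (37852)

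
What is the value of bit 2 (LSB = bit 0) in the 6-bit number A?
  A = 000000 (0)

Bit 2 is the 3rd from the right.
  000000
     ^
That bit is 0.

Answer: 0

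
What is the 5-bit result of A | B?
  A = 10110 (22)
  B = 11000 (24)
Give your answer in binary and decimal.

Apply | to each column (1 where either bit is 1):
  10110
| 11000
-------
  11110

Answer: 11110 (30)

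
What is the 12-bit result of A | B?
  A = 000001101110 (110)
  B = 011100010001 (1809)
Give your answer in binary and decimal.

Apply | to each column (1 where either bit is 1):
  000001101110
| 011100010001
--------------
  011101111111

Answer: 011101111111 (1919)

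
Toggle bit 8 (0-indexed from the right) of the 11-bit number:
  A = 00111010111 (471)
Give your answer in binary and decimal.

Mask = 1 << 8 = 00100000000
Bit 8 of A is 1; XOR with the mask flips it to 0.
  00111010111
^ 00100000000
-------------
  00011010111

Answer: 00011010111 (215)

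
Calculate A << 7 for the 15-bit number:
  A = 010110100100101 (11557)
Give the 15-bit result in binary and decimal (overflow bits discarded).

Shift left by 7: drop the top 7 bit(s), append 7 zero(s) on the right.
  010110100100101  ->  discard [0101101], keep [00100101], append 0000000
= 001001010000000

Answer: 001001010000000 (4736)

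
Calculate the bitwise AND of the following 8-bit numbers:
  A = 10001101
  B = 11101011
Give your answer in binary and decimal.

Apply & to each column (1 only where both bits are 1):
  10001101
& 11101011
----------
  10001001

Answer: 10001001 (137)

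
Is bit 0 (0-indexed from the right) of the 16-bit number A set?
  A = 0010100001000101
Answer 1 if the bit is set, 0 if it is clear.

Bit 0 is the 1st from the right.
  0010100001000101
                 ^
That bit is 1.

Answer: 1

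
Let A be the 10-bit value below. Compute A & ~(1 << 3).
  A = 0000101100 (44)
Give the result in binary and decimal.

Mask = ~(1 << 3) = 1111110111
Bit 3 of A is 1, so AND-ing with the mask clears it to 0.
  0000101100
& 1111110111
------------
  0000100100

Answer: 0000100100 (36)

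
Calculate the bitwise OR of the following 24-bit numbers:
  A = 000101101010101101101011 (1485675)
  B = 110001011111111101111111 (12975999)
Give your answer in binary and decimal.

Apply | to each column (1 where either bit is 1):
  000101101010101101101011
| 110001011111111101111111
--------------------------
  110101111111111101111111

Answer: 110101111111111101111111 (14155647)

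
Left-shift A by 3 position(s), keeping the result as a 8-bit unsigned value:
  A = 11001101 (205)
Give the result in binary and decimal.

Shift left by 3: drop the top 3 bit(s), append 3 zero(s) on the right.
  11001101  ->  discard [110], keep [01101], append 000
= 01101000

Answer: 01101000 (104)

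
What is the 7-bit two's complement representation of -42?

1. Binary of +42:  0101010
2. Invert bits:     1010101
3. Add 1:           1010110

Answer: 1010110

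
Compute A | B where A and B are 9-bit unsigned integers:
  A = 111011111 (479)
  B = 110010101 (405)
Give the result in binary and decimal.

Apply | to each column (1 where either bit is 1):
  111011111
| 110010101
-----------
  111011111

Answer: 111011111 (479)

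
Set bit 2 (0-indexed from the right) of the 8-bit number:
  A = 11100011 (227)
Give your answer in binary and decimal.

Mask = 1 << 2 = 00000100
Bit 2 of A is 0, so OR-ing with the mask flips it to 1.
  11100011
| 00000100
----------
  11100111

Answer: 11100111 (231)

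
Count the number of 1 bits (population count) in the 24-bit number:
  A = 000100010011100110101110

000100010011100110101110
1-bits at positions (from bit 0 = LSB): 1, 2, 3, 5, 7, 8, 11, 12, 13, 16, 20
Count = 11

Answer: 11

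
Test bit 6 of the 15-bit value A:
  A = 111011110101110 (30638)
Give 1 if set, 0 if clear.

Bit 6 is the 7th from the right.
  111011110101110
          ^
That bit is 0.

Answer: 0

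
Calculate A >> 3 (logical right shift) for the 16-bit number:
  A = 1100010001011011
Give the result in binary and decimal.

Logical shift right by 3: drop the bottom 3 bit(s), prepend 3 zero(s) on the left.
  1100010001011011  ->  keep [1100010001011], discard [011], prepend 000
= 0001100010001011

Answer: 0001100010001011 (6283)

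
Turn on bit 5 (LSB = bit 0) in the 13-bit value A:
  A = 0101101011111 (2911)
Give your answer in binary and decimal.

Mask = 1 << 5 = 0000000100000
Bit 5 of A is 0, so OR-ing with the mask flips it to 1.
  0101101011111
| 0000000100000
---------------
  0101101111111

Answer: 0101101111111 (2943)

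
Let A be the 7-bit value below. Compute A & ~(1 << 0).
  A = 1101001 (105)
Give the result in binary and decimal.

Mask = ~(1 << 0) = 1111110
Bit 0 of A is 1, so AND-ing with the mask clears it to 0.
  1101001
& 1111110
---------
  1101000

Answer: 1101000 (104)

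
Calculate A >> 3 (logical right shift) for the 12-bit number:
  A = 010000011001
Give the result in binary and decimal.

Logical shift right by 3: drop the bottom 3 bit(s), prepend 3 zero(s) on the left.
  010000011001  ->  keep [010000011], discard [001], prepend 000
= 000010000011

Answer: 000010000011 (131)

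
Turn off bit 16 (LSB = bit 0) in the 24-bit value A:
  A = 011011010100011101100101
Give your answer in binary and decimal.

Mask = ~(1 << 16) = 111111101111111111111111
Bit 16 of A is 1, so AND-ing with the mask clears it to 0.
  011011010100011101100101
& 111111101111111111111111
--------------------------
  011011000100011101100101

Answer: 011011000100011101100101 (7096165)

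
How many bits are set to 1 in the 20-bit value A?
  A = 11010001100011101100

11010001100011101100
1-bits at positions (from bit 0 = LSB): 2, 3, 5, 6, 7, 11, 12, 16, 18, 19
Count = 10

Answer: 10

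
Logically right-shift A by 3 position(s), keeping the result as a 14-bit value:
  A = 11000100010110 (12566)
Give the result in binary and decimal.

Logical shift right by 3: drop the bottom 3 bit(s), prepend 3 zero(s) on the left.
  11000100010110  ->  keep [11000100010], discard [110], prepend 000
= 00011000100010

Answer: 00011000100010 (1570)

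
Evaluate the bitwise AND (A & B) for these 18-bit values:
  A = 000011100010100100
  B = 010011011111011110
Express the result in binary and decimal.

Apply & to each column (1 only where both bits are 1):
  000011100010100100
& 010011011111011110
--------------------
  000011000010000100

Answer: 000011000010000100 (12420)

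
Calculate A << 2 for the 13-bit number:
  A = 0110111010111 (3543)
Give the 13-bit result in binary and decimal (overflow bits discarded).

Shift left by 2: drop the top 2 bit(s), append 2 zero(s) on the right.
  0110111010111  ->  discard [01], keep [10111010111], append 00
= 1011101011100

Answer: 1011101011100 (5980)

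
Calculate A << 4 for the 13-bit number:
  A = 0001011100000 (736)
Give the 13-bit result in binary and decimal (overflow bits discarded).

Shift left by 4: drop the top 4 bit(s), append 4 zero(s) on the right.
  0001011100000  ->  discard [0001], keep [011100000], append 0000
= 0111000000000

Answer: 0111000000000 (3584)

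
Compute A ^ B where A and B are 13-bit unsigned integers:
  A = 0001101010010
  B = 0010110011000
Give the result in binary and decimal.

Apply ^ to each column (1 where bits differ):
  0001101010010
^ 0010110011000
---------------
  0011011001010

Answer: 0011011001010 (1738)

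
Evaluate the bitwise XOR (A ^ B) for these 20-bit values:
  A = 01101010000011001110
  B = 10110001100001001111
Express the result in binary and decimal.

Apply ^ to each column (1 where bits differ):
  01101010000011001110
^ 10110001100001001111
----------------------
  11011011100010000001

Answer: 11011011100010000001 (899201)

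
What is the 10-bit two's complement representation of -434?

1. Binary of +434:  0110110010
2. Invert bits:     1001001101
3. Add 1:           1001001110

Answer: 1001001110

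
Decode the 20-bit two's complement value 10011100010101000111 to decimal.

MSB is 1, so the value is negative. Find the magnitude:
1. Invert bits:  01100011101010111000
2. Add 1:        01100011101010111001  = 408249
3. Apply sign:   -408249

Answer: -408249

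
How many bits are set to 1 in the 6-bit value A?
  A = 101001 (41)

101001
1-bits at positions (from bit 0 = LSB): 0, 3, 5
Count = 3

Answer: 3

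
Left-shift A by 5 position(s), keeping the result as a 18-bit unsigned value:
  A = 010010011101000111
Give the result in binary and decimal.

Shift left by 5: drop the top 5 bit(s), append 5 zero(s) on the right.
  010010011101000111  ->  discard [01001], keep [0011101000111], append 00000
= 001110100011100000

Answer: 001110100011100000 (59616)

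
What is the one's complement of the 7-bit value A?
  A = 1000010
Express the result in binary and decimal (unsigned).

Flip each bit (0->1, 1->0):
  1000010
  0111101

Answer: 0111101 (61)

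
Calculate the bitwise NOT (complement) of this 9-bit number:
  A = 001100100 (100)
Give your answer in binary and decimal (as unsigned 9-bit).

Flip each bit (0->1, 1->0):
  001100100
  110011011

Answer: 110011011 (411)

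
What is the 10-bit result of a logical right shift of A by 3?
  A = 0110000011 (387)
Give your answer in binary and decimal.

Logical shift right by 3: drop the bottom 3 bit(s), prepend 3 zero(s) on the left.
  0110000011  ->  keep [0110000], discard [011], prepend 000
= 0000110000

Answer: 0000110000 (48)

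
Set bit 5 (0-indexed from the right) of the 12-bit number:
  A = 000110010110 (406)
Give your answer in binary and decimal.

Mask = 1 << 5 = 000000100000
Bit 5 of A is 0, so OR-ing with the mask flips it to 1.
  000110010110
| 000000100000
--------------
  000110110110

Answer: 000110110110 (438)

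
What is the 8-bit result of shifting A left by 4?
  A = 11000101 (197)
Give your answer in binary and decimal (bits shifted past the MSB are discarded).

Shift left by 4: drop the top 4 bit(s), append 4 zero(s) on the right.
  11000101  ->  discard [1100], keep [0101], append 0000
= 01010000

Answer: 01010000 (80)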